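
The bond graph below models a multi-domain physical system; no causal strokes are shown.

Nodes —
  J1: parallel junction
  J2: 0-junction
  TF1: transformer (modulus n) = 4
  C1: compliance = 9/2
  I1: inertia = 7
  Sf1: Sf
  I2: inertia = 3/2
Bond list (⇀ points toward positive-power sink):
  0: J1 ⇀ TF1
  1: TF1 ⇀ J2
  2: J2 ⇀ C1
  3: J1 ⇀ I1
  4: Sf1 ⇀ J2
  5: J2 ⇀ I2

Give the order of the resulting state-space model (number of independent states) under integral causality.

3  (C1, I1, I2 all integral)

#4 stroke at Sf1  (Sf1 (Sf) sets flow on bond)
#2 stroke at J2  (C1: C, integral causality)
#1 stroke at TF1  (J2 effort already set via bond 2)
#5 stroke at I2  (0-jn J2 has e-setter on 2)
#0 stroke at J1  (through TF1, causality passes straight; one stroke at TF1)
#3 stroke at I1  (0-jn J1 has e-setter on 0)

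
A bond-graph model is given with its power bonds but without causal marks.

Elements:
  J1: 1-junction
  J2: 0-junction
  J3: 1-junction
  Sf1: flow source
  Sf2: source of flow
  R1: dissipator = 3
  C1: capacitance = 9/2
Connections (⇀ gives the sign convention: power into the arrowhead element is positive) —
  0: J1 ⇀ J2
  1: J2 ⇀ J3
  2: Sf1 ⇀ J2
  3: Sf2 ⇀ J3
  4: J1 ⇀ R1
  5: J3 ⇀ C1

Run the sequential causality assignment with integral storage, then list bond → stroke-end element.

b0 stroke→J2
b1 stroke→J3
b2 stroke→Sf1
b3 stroke→Sf2
b4 stroke→J1
b5 stroke→J3

β2 |Sf1  (Sf1 (Sf) sets flow on bond)
β3 |Sf2  (source Sf2 imposes f)
β1 |J3  (J3: bond 3 brought flow, rest push out)
β5 |J3  (1-jn J3 has f-setter on 3)
β0 |J2  (closing 0-jn rule on J2)
β4 |J1  (J1: bond 0 brought flow, rest push out)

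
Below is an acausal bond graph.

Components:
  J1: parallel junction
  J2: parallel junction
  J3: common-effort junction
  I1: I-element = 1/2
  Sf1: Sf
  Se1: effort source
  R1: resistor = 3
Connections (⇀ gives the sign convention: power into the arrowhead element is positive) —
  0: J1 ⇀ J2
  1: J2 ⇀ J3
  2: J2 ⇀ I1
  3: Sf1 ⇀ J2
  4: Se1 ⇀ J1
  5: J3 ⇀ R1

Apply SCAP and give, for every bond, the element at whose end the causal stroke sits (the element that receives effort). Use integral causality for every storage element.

b3 →Sf1  (source Sf1 imposes f)
b4 →J1  (Se1 (Se) sets effort on bond)
b0 →J2  (J1: bond 4 brought effort, rest push out)
b1 →J3  (common-e at J2 fixed by 0)
b2 →I1  (J2: bond 0 brought effort, rest push out)
b5 →R1  (J3: bond 1 brought effort, rest push out)

β0 stroke at J2
β1 stroke at J3
β2 stroke at I1
β3 stroke at Sf1
β4 stroke at J1
β5 stroke at R1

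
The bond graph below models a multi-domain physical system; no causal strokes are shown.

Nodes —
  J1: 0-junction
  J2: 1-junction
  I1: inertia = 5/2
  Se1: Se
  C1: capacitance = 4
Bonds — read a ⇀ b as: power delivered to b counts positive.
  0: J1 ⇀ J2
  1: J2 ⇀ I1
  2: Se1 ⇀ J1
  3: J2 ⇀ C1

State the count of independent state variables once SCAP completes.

β2 stroke at J1  (Se1 fixes effort; stroke away)
β0 stroke at J2  (J1 effort already set via bond 2)
β1 stroke at I1  (I1: I, integral causality)
β3 stroke at J2  (J2 flow already set via bond 1)

2  (C1, I1 all integral)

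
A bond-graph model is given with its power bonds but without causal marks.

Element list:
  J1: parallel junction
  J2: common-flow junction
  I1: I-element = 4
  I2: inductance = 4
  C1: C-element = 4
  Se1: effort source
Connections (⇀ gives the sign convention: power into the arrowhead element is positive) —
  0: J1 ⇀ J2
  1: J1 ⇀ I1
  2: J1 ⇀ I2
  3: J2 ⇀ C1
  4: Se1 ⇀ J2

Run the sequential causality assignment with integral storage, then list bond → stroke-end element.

b4 →J2  (Se1 (Se) sets effort on bond)
b1 →I1  (I1 outputs flow p/I1)
b2 →I2  (I2: I, integral causality)
b0 →J1  (J1: last free bond brings effort in)
b3 →J2  (J2 flow already set via bond 0)

β0 →J1
β1 →I1
β2 →I2
β3 →J2
β4 →J2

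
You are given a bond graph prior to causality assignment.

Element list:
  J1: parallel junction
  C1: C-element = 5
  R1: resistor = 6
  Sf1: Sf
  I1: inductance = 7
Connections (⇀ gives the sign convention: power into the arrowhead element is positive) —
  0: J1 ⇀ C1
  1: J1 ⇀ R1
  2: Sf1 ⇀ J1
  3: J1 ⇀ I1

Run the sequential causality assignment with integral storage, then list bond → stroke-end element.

b2 |Sf1  (Sf1 (Sf) sets flow on bond)
b0 |J1  (C1 outputs effort q/C1)
b1 |R1  (J1 effort already set via bond 0)
b3 |I1  (common-e at J1 fixed by 0)

bond 0 |J1
bond 1 |R1
bond 2 |Sf1
bond 3 |I1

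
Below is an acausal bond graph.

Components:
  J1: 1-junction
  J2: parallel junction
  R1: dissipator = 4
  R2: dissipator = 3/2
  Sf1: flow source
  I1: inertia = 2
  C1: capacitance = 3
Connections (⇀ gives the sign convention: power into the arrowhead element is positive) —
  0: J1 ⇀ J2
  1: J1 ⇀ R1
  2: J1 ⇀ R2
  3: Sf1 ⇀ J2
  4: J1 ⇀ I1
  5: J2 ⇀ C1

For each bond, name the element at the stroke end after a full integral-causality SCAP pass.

bond 0 |J1
bond 1 |J1
bond 2 |J1
bond 3 |Sf1
bond 4 |I1
bond 5 |J2

bond 3 →Sf1  (source Sf1 imposes f)
bond 4 →I1  (I1: I, integral causality)
bond 0 →J1  (J1: bond 4 brought flow, rest push out)
bond 1 →J1  (J1: bond 4 brought flow, rest push out)
bond 2 →J1  (J1: bond 4 brought flow, rest push out)
bond 5 →J2  (J2: last free bond brings effort in)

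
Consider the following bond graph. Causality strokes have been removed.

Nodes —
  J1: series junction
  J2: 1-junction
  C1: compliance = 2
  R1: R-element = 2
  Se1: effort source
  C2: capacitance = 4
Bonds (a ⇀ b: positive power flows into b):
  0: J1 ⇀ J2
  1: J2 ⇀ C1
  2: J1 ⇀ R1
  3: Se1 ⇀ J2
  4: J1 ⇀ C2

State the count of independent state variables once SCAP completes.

2  (C1, C2 all integral)

bond 3 stroke at J2  (source Se1 imposes e)
bond 1 stroke at J2  (prefer integral on C1)
bond 0 stroke at J1  (J2: last free bond brings flow in)
bond 4 stroke at J1  (C2 outputs effort q/C2)
bond 2 stroke at R1  (J1: last free bond brings flow in)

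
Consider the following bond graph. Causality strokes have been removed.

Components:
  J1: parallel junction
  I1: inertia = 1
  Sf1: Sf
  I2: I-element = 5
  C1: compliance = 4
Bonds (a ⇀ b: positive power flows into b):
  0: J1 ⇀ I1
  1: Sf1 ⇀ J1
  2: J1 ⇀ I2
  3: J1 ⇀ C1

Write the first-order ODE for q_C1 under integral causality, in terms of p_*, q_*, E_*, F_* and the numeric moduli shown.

dq_C1/dt = F_Sf1 - p_I1 - p_I2/5

b1 |Sf1  (source Sf1 imposes f)
b0 |I1  (I1 outputs flow p/I1)
b2 |I2  (I2: I, integral causality)
b3 |J1  (closing 0-jn rule on J1)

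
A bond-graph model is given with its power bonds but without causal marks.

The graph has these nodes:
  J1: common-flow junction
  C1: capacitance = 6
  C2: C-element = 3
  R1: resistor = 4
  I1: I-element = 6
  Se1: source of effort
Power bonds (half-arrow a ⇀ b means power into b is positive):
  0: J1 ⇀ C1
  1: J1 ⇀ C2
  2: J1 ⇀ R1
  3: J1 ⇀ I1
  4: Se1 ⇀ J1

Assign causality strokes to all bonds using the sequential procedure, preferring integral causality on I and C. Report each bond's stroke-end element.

b4 →J1  (Se1: effort source, stroke at far end)
b0 →J1  (prefer integral on C1)
b1 →J1  (C2 outputs effort q/C2)
b3 →I1  (prefer integral on I1)
b2 →J1  (J1: bond 3 brought flow, rest push out)

b0 →J1
b1 →J1
b2 →J1
b3 →I1
b4 →J1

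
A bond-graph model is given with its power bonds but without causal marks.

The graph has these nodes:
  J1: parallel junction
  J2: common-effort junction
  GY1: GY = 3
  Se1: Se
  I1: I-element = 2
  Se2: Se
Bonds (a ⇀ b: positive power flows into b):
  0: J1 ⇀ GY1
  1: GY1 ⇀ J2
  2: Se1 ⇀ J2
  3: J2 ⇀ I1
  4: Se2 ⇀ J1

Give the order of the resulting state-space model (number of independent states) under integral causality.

1  (I1 all integral)

bond 2 →J2  (Se1: effort source, stroke at far end)
bond 4 →J1  (Se2: effort source, stroke at far end)
bond 0 →GY1  (J1 effort already set via bond 4)
bond 1 →GY1  (0-jn J2 has e-setter on 2)
bond 3 →I1  (common-e at J2 fixed by 2)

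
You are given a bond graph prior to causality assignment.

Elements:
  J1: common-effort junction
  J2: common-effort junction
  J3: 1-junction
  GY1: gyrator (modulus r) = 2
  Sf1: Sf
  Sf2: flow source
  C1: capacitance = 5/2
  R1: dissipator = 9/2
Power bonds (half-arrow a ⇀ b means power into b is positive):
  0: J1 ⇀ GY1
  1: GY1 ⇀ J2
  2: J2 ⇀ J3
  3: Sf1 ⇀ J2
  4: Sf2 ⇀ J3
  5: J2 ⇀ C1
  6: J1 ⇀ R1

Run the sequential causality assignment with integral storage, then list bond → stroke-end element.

bond 0 stroke→GY1
bond 1 stroke→GY1
bond 2 stroke→J3
bond 3 stroke→Sf1
bond 4 stroke→Sf2
bond 5 stroke→J2
bond 6 stroke→J1

β3 |Sf1  (Sf1: flow source, stroke at near end)
β4 |Sf2  (Sf2 (Sf) sets flow on bond)
β2 |J3  (J3: bond 4 brought flow, rest push out)
β5 |J2  (C1 integral (e out))
β1 |GY1  (J2: bond 5 brought effort, rest push out)
β0 |GY1  (through GY1, causality inverts; strokes same side of GY1)
β6 |J1  (J1 needs exactly one e-in)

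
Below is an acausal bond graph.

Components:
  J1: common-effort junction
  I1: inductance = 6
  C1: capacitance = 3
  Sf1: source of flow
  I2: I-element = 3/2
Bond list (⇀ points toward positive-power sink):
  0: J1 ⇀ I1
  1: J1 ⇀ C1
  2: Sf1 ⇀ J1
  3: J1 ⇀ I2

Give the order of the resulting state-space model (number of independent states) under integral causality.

3  (C1, I1, I2 all integral)

bond 2 |Sf1  (Sf1 fixes flow; stroke at Sf1)
bond 0 |I1  (I1 outputs flow p/I1)
bond 1 |J1  (C1 integral (e out))
bond 3 |I2  (J1 effort already set via bond 1)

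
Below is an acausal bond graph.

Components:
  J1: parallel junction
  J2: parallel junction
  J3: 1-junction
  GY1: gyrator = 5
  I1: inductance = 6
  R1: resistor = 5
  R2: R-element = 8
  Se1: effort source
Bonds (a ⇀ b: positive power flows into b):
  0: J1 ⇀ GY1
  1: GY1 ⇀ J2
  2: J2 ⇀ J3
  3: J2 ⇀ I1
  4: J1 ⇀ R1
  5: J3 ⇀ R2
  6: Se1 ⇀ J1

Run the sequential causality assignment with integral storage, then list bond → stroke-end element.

bond 6 stroke→J1  (Se1 (Se) sets effort on bond)
bond 0 stroke→GY1  (J1: bond 6 brought effort, rest push out)
bond 4 stroke→R1  (J1 effort already set via bond 6)
bond 1 stroke→GY1  (GY GY1: same side as bond 0)
bond 3 stroke→I1  (I1 outputs flow p/I1)
bond 2 stroke→J2  (closing 0-jn rule on J2)
bond 5 stroke→J3  (1-jn J3 has f-setter on 2)

bond 0 →GY1
bond 1 →GY1
bond 2 →J2
bond 3 →I1
bond 4 →R1
bond 5 →J3
bond 6 →J1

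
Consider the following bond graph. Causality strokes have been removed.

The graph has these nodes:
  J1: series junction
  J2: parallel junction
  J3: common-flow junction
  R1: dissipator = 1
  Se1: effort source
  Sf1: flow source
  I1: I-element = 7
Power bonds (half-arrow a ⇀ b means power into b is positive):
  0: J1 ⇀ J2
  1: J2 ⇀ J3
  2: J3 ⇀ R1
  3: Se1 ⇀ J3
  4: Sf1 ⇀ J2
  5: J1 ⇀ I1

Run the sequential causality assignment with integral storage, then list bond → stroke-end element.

bond 3 |J3  (Se1 fixes effort; stroke away)
bond 4 |Sf1  (Sf1 (Sf) sets flow on bond)
bond 5 |I1  (I1 outputs flow p/I1)
bond 0 |J1  (J1 flow already set via bond 5)
bond 1 |J2  (J2 needs exactly one e-in)
bond 2 |J3  (common-f at J3 fixed by 1)

bond 0 stroke at J1
bond 1 stroke at J2
bond 2 stroke at J3
bond 3 stroke at J3
bond 4 stroke at Sf1
bond 5 stroke at I1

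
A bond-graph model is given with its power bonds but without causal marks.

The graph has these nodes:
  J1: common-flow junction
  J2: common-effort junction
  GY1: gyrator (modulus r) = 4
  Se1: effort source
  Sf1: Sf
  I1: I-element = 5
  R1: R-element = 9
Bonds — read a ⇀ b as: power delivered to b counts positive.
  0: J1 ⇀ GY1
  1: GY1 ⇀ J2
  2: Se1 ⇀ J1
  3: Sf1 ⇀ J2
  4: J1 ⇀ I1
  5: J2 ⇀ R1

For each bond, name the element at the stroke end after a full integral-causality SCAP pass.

b0 stroke→J1
b1 stroke→J2
b2 stroke→J1
b3 stroke→Sf1
b4 stroke→I1
b5 stroke→R1

β2 →J1  (Se1 (Se) sets effort on bond)
β3 →Sf1  (source Sf1 imposes f)
β4 →I1  (I1 integral (f out))
β0 →J1  (1-jn J1 has f-setter on 4)
β1 →J2  (through GY1, causality inverts; strokes same side of GY1)
β5 →R1  (common-e at J2 fixed by 1)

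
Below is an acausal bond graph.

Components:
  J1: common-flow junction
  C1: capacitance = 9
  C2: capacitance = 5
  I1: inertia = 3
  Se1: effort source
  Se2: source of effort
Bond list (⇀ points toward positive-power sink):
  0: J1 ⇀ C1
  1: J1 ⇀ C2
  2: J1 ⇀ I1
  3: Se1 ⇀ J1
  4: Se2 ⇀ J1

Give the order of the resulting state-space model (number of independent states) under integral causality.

3  (C1, C2, I1 all integral)

β3 stroke→J1  (Se1 fixes effort; stroke away)
β4 stroke→J1  (Se2 (Se) sets effort on bond)
β0 stroke→J1  (C1 outputs effort q/C1)
β1 stroke→J1  (C2 integral (e out))
β2 stroke→I1  (closing 1-jn rule on J1)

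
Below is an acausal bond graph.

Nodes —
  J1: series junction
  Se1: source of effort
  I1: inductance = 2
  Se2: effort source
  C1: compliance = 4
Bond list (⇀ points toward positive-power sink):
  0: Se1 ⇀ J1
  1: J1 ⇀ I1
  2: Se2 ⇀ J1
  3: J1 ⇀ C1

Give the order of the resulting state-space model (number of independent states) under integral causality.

b0 →J1  (Se1 (Se) sets effort on bond)
b2 →J1  (Se2: effort source, stroke at far end)
b1 →I1  (prefer integral on I1)
b3 →J1  (common-f at J1 fixed by 1)

2  (C1, I1 all integral)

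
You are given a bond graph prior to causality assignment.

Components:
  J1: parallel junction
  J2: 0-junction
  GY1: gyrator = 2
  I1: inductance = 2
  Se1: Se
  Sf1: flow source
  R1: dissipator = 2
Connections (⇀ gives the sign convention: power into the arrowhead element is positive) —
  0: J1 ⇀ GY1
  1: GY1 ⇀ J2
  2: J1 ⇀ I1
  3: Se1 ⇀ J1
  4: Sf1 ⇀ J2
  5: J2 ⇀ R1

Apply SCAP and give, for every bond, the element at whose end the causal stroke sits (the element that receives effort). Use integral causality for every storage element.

β0 →GY1
β1 →GY1
β2 →I1
β3 →J1
β4 →Sf1
β5 →J2

b3 →J1  (Se1 fixes effort; stroke away)
b4 →Sf1  (Sf1 (Sf) sets flow on bond)
b0 →GY1  (J1 effort already set via bond 3)
b2 →I1  (common-e at J1 fixed by 3)
b1 →GY1  (through GY1, causality inverts; strokes same side of GY1)
b5 →J2  (only one effort-in slot at J2)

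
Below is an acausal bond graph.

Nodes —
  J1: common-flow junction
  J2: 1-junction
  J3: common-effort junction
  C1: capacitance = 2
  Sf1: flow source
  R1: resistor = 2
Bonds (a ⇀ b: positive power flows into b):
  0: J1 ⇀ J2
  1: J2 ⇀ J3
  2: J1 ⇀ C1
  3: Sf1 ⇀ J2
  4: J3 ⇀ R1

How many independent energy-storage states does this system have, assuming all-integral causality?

1  (C1 all integral)

bond 3 stroke→Sf1  (Sf1 (Sf) sets flow on bond)
bond 0 stroke→J2  (J2: bond 3 brought flow, rest push out)
bond 1 stroke→J2  (J2: bond 3 brought flow, rest push out)
bond 4 stroke→J3  (only one effort-in slot at J3)
bond 2 stroke→J1  (J1: bond 0 brought flow, rest push out)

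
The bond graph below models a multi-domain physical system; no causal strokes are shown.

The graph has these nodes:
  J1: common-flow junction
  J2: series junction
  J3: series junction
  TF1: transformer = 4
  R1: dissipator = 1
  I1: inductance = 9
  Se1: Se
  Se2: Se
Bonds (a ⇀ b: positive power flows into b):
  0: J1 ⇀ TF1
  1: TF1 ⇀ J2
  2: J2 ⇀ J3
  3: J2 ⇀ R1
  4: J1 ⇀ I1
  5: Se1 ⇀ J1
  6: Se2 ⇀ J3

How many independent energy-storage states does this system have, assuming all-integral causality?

1  (I1 all integral)

β5 →J1  (Se1 (Se) sets effort on bond)
β6 →J3  (Se2: effort source, stroke at far end)
β2 →J2  (only one flow-in slot at J3)
β4 →I1  (I1 outputs flow p/I1)
β0 →J1  (common-f at J1 fixed by 4)
β1 →TF1  (TF TF1: opposite of bond 0)
β3 →J2  (1-jn J2 has f-setter on 1)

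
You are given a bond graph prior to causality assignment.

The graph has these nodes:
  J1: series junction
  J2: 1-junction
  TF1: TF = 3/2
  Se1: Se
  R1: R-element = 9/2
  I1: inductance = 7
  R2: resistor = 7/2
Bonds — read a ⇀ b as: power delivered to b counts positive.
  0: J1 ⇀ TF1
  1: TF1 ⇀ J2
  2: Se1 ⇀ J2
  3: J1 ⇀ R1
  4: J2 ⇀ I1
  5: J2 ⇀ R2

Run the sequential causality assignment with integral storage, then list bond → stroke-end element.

#2 |J2  (source Se1 imposes e)
#4 |I1  (prefer integral on I1)
#1 |J2  (J2 flow already set via bond 4)
#5 |J2  (J2 flow already set via bond 4)
#0 |TF1  (TF1: transformer flips bond 1)
#3 |J1  (common-f at J1 fixed by 0)

b0 stroke→TF1
b1 stroke→J2
b2 stroke→J2
b3 stroke→J1
b4 stroke→I1
b5 stroke→J2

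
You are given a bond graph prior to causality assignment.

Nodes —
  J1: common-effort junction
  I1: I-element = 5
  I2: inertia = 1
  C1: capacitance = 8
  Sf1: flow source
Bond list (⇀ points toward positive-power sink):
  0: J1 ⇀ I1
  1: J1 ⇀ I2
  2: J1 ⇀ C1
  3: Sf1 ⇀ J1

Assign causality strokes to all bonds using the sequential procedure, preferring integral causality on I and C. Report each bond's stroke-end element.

#0 stroke→I1
#1 stroke→I2
#2 stroke→J1
#3 stroke→Sf1

bond 3 stroke→Sf1  (Sf1 fixes flow; stroke at Sf1)
bond 0 stroke→I1  (I1: I, integral causality)
bond 1 stroke→I2  (I2 integral (f out))
bond 2 stroke→J1  (closing 0-jn rule on J1)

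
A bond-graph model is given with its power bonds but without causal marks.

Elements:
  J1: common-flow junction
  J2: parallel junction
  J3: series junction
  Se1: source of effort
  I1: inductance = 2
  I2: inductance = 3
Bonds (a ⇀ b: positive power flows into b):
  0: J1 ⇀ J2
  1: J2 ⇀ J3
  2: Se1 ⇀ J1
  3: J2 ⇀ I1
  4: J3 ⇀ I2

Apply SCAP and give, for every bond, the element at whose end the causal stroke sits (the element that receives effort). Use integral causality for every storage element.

bond 0 →J2
bond 1 →J3
bond 2 →J1
bond 3 →I1
bond 4 →I2

b2 stroke at J1  (Se1: effort source, stroke at far end)
b0 stroke at J2  (J1 needs exactly one f-in)
b1 stroke at J3  (0-jn J2 has e-setter on 0)
b3 stroke at I1  (J2 effort already set via bond 0)
b4 stroke at I2  (only one flow-in slot at J3)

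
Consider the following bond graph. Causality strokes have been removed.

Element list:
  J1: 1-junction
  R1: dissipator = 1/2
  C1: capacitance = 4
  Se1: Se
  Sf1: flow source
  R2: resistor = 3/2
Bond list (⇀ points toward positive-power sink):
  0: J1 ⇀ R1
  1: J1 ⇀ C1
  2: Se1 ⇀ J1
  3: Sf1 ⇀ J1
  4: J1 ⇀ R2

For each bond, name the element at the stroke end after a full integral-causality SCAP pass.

b2 →J1  (Se1 fixes effort; stroke away)
b3 →Sf1  (Sf1: flow source, stroke at near end)
b0 →J1  (J1: bond 3 brought flow, rest push out)
b1 →J1  (J1 flow already set via bond 3)
b4 →J1  (1-jn J1 has f-setter on 3)

β0 |J1
β1 |J1
β2 |J1
β3 |Sf1
β4 |J1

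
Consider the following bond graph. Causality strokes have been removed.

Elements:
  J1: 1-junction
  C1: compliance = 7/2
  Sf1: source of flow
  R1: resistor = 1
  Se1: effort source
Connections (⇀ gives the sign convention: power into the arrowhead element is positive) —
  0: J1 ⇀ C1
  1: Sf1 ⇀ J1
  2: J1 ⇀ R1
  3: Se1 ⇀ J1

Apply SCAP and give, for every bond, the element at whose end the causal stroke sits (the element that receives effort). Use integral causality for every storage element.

#1 stroke at Sf1  (source Sf1 imposes f)
#3 stroke at J1  (Se1: effort source, stroke at far end)
#0 stroke at J1  (1-jn J1 has f-setter on 1)
#2 stroke at J1  (J1 flow already set via bond 1)

#0 stroke→J1
#1 stroke→Sf1
#2 stroke→J1
#3 stroke→J1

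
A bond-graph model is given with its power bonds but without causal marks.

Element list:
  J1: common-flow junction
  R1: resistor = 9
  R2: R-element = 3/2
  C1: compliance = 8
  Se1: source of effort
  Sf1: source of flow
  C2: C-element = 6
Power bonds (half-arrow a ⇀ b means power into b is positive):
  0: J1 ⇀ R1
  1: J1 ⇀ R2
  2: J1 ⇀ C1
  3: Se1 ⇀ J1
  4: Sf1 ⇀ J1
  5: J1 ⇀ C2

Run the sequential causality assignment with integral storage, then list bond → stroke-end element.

b0 |J1
b1 |J1
b2 |J1
b3 |J1
b4 |Sf1
b5 |J1

β3 stroke at J1  (Se1: effort source, stroke at far end)
β4 stroke at Sf1  (Sf1 fixes flow; stroke at Sf1)
β0 stroke at J1  (1-jn J1 has f-setter on 4)
β1 stroke at J1  (J1: bond 4 brought flow, rest push out)
β2 stroke at J1  (J1: bond 4 brought flow, rest push out)
β5 stroke at J1  (J1 flow already set via bond 4)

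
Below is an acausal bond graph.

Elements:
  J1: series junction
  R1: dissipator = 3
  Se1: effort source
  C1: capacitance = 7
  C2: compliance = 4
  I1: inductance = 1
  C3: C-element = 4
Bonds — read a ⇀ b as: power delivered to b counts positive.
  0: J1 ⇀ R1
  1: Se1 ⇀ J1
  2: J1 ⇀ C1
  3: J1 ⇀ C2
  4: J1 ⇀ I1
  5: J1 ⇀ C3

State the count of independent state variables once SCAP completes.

bond 1 →J1  (Se1: effort source, stroke at far end)
bond 2 →J1  (C1 integral (e out))
bond 3 →J1  (prefer integral on C2)
bond 4 →I1  (prefer integral on I1)
bond 0 →J1  (1-jn J1 has f-setter on 4)
bond 5 →J1  (1-jn J1 has f-setter on 4)

4  (C1, C2, C3, I1 all integral)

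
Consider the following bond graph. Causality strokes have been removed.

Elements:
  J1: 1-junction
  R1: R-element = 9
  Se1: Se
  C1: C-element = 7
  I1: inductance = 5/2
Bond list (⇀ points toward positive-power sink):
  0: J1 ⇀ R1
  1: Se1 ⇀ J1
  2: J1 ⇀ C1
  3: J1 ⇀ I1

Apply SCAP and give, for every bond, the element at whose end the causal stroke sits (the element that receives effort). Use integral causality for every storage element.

b1 stroke at J1  (Se1: effort source, stroke at far end)
b2 stroke at J1  (C1 integral (e out))
b3 stroke at I1  (I1: I, integral causality)
b0 stroke at J1  (common-f at J1 fixed by 3)

β0 stroke at J1
β1 stroke at J1
β2 stroke at J1
β3 stroke at I1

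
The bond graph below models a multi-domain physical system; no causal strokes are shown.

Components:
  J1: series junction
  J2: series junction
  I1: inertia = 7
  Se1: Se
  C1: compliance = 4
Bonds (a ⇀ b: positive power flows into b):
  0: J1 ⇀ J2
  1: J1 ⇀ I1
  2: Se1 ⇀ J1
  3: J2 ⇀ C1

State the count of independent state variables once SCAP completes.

2  (C1, I1 all integral)

bond 2 →J1  (Se1 (Se) sets effort on bond)
bond 1 →I1  (I1 integral (f out))
bond 0 →J1  (J1: bond 1 brought flow, rest push out)
bond 3 →J2  (common-f at J2 fixed by 0)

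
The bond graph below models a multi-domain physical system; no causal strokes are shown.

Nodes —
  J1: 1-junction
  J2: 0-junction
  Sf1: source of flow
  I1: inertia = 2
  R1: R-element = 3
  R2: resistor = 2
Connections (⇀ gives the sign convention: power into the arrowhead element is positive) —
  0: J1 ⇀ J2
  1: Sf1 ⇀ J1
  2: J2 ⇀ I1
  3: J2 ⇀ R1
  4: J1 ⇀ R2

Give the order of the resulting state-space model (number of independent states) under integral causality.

1  (I1 all integral)

b1 |Sf1  (Sf1 (Sf) sets flow on bond)
b0 |J1  (J1: bond 1 brought flow, rest push out)
b4 |J1  (common-f at J1 fixed by 1)
b2 |I1  (prefer integral on I1)
b3 |J2  (only one effort-in slot at J2)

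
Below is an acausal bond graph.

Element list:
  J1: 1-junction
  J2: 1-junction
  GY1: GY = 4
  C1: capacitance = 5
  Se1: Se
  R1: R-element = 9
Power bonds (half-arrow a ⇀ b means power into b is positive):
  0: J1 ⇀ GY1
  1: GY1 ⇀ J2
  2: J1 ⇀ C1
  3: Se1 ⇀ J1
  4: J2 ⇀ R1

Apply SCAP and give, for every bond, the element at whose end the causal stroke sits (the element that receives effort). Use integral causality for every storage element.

bond 3 stroke at J1  (Se1 (Se) sets effort on bond)
bond 2 stroke at J1  (prefer integral on C1)
bond 0 stroke at GY1  (only one flow-in slot at J1)
bond 1 stroke at GY1  (GY1: gyrator matches bond 0)
bond 4 stroke at J2  (J2: bond 1 brought flow, rest push out)

#0 stroke at GY1
#1 stroke at GY1
#2 stroke at J1
#3 stroke at J1
#4 stroke at J2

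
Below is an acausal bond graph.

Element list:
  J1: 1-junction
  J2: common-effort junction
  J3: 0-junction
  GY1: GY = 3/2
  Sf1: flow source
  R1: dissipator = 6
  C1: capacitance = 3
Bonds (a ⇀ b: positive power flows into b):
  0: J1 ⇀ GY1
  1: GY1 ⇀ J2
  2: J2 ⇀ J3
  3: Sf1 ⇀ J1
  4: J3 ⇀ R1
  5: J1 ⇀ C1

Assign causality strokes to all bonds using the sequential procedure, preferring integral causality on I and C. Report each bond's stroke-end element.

β0 |J1
β1 |J2
β2 |J3
β3 |Sf1
β4 |R1
β5 |J1

#3 →Sf1  (Sf1 (Sf) sets flow on bond)
#0 →J1  (J1: bond 3 brought flow, rest push out)
#5 →J1  (J1 flow already set via bond 3)
#1 →J2  (through GY1, causality inverts; strokes same side of GY1)
#2 →J3  (J2: bond 1 brought effort, rest push out)
#4 →R1  (J3: bond 2 brought effort, rest push out)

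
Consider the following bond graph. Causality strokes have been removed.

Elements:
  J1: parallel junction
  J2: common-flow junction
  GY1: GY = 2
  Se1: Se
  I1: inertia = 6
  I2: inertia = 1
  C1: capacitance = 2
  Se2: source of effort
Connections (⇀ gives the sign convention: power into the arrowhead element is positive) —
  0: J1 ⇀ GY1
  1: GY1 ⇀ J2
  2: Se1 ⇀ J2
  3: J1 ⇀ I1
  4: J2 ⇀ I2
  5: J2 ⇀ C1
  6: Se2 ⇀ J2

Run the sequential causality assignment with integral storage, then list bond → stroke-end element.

β0 stroke→J1
β1 stroke→J2
β2 stroke→J2
β3 stroke→I1
β4 stroke→I2
β5 stroke→J2
β6 stroke→J2

b2 |J2  (source Se1 imposes e)
b6 |J2  (Se2 fixes effort; stroke away)
b3 |I1  (I1 outputs flow p/I1)
b0 |J1  (only one effort-in slot at J1)
b1 |J2  (GY1: gyrator matches bond 0)
b4 |I2  (I2 integral (f out))
b5 |J2  (J2 flow already set via bond 4)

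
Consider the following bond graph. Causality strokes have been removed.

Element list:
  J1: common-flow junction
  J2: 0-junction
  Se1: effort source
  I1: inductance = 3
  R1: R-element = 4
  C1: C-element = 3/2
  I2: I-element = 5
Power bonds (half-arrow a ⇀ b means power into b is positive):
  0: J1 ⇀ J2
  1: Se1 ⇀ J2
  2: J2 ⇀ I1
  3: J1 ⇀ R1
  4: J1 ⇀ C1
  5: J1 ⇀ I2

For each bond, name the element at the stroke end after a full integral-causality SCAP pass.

β1 stroke→J2  (Se1 (Se) sets effort on bond)
β0 stroke→J1  (0-jn J2 has e-setter on 1)
β2 stroke→I1  (J2 effort already set via bond 1)
β4 stroke→J1  (C1: C, integral causality)
β5 stroke→I2  (prefer integral on I2)
β3 stroke→J1  (J1: bond 5 brought flow, rest push out)

β0 stroke→J1
β1 stroke→J2
β2 stroke→I1
β3 stroke→J1
β4 stroke→J1
β5 stroke→I2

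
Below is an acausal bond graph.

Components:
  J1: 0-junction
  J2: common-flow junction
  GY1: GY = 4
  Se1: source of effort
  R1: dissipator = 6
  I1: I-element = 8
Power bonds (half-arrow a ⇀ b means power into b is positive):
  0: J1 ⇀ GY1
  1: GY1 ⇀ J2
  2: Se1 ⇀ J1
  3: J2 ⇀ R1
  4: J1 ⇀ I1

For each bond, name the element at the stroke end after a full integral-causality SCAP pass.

bond 2 stroke→J1  (Se1 fixes effort; stroke away)
bond 0 stroke→GY1  (0-jn J1 has e-setter on 2)
bond 4 stroke→I1  (J1 effort already set via bond 2)
bond 1 stroke→GY1  (through GY1, causality inverts; strokes same side of GY1)
bond 3 stroke→J2  (J2 flow already set via bond 1)

β0 →GY1
β1 →GY1
β2 →J1
β3 →J2
β4 →I1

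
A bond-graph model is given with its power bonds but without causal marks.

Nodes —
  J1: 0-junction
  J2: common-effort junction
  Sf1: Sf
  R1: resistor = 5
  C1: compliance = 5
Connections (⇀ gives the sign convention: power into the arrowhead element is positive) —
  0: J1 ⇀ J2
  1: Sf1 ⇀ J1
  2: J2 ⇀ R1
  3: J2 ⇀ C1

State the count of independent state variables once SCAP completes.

1  (C1 all integral)

b1 stroke→Sf1  (Sf1: flow source, stroke at near end)
b0 stroke→J1  (only one effort-in slot at J1)
b3 stroke→J2  (C1 outputs effort q/C1)
b2 stroke→R1  (J2 effort already set via bond 3)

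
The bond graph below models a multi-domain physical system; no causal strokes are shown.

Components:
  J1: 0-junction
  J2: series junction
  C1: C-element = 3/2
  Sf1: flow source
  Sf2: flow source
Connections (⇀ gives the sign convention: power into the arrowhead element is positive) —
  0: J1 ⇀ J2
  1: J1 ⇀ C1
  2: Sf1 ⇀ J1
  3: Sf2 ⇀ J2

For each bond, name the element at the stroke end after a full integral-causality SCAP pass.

β2 →Sf1  (Sf1 fixes flow; stroke at Sf1)
β3 →Sf2  (source Sf2 imposes f)
β0 →J2  (J2 flow already set via bond 3)
β1 →J1  (J1 needs exactly one e-in)

b0 stroke→J2
b1 stroke→J1
b2 stroke→Sf1
b3 stroke→Sf2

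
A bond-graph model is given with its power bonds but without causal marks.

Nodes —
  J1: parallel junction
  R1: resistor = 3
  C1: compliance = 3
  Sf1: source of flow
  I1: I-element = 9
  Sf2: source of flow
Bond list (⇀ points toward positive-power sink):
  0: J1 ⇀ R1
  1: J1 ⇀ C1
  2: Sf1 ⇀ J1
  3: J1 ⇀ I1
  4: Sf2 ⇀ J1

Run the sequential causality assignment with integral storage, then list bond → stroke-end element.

b0 stroke at R1
b1 stroke at J1
b2 stroke at Sf1
b3 stroke at I1
b4 stroke at Sf2

β2 |Sf1  (Sf1: flow source, stroke at near end)
β4 |Sf2  (Sf2 fixes flow; stroke at Sf2)
β1 |J1  (C1 outputs effort q/C1)
β0 |R1  (common-e at J1 fixed by 1)
β3 |I1  (0-jn J1 has e-setter on 1)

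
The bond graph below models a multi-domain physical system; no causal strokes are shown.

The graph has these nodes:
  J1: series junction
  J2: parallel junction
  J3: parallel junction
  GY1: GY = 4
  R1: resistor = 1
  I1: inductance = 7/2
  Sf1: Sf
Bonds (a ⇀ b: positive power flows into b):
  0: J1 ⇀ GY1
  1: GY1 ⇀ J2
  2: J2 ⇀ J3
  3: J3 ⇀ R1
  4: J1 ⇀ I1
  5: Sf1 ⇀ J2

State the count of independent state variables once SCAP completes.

β5 |Sf1  (Sf1 (Sf) sets flow on bond)
β4 |I1  (I1: I, integral causality)
β0 |J1  (1-jn J1 has f-setter on 4)
β1 |J2  (GY1 both-in/both-out from 0)
β2 |J3  (J2 effort already set via bond 1)
β3 |R1  (J3: bond 2 brought effort, rest push out)

1  (I1 all integral)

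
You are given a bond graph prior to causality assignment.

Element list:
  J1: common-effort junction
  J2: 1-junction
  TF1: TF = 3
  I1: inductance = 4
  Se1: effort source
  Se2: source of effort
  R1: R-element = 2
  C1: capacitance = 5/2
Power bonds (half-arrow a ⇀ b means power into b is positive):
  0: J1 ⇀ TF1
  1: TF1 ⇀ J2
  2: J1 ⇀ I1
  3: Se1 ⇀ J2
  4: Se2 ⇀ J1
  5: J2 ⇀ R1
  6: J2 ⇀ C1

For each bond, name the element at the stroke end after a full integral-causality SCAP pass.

β3 →J2  (source Se1 imposes e)
β4 →J1  (Se2: effort source, stroke at far end)
β0 →TF1  (J1 effort already set via bond 4)
β2 →I1  (0-jn J1 has e-setter on 4)
β1 →J2  (TF TF1: opposite of bond 0)
β6 →J2  (prefer integral on C1)
β5 →R1  (closing 1-jn rule on J2)

bond 0 stroke→TF1
bond 1 stroke→J2
bond 2 stroke→I1
bond 3 stroke→J2
bond 4 stroke→J1
bond 5 stroke→R1
bond 6 stroke→J2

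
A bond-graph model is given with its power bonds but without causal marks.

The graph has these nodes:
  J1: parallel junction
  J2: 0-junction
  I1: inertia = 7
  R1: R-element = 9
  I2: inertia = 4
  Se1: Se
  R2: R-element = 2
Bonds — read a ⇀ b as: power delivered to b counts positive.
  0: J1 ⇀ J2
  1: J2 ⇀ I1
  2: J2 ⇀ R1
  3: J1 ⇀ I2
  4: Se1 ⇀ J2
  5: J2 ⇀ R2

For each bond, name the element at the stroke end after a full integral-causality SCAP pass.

β4 stroke→J2  (Se1 (Se) sets effort on bond)
β0 stroke→J1  (J2 effort already set via bond 4)
β1 stroke→I1  (0-jn J2 has e-setter on 4)
β2 stroke→R1  (J2 effort already set via bond 4)
β5 stroke→R2  (J2: bond 4 brought effort, rest push out)
β3 stroke→I2  (common-e at J1 fixed by 0)

bond 0 |J1
bond 1 |I1
bond 2 |R1
bond 3 |I2
bond 4 |J2
bond 5 |R2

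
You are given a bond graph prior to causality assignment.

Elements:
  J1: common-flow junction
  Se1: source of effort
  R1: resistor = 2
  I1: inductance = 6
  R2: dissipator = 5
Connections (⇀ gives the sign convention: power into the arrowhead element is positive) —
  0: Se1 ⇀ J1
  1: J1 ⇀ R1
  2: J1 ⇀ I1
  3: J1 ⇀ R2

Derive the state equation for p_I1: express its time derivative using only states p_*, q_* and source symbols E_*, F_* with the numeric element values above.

dp_I1/dt = E_Se1 - 7*p_I1/6

b0 stroke→J1  (Se1: effort source, stroke at far end)
b2 stroke→I1  (prefer integral on I1)
b1 stroke→J1  (J1: bond 2 brought flow, rest push out)
b3 stroke→J1  (common-f at J1 fixed by 2)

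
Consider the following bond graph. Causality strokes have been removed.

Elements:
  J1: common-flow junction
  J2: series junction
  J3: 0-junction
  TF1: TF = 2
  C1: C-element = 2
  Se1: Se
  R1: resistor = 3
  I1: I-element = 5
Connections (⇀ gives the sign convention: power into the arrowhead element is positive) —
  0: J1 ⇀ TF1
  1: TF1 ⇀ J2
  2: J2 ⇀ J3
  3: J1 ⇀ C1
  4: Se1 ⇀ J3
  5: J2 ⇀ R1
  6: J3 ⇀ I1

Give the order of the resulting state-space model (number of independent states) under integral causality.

2  (C1, I1 all integral)

b4 stroke→J3  (source Se1 imposes e)
b2 stroke→J2  (common-e at J3 fixed by 4)
b6 stroke→I1  (J3: bond 4 brought effort, rest push out)
b3 stroke→J1  (C1 integral (e out))
b0 stroke→TF1  (J1 needs exactly one f-in)
b1 stroke→J2  (through TF1, causality passes straight; one stroke at TF1)
b5 stroke→R1  (J2: last free bond brings flow in)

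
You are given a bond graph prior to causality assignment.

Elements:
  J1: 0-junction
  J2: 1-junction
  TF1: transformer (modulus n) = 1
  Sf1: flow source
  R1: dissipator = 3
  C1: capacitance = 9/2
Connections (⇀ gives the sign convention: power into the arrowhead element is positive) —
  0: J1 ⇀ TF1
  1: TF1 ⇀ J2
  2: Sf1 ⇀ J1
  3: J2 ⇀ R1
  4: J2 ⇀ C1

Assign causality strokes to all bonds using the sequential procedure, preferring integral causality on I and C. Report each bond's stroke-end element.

β0 →J1
β1 →TF1
β2 →Sf1
β3 →J2
β4 →J2

β2 →Sf1  (Sf1: flow source, stroke at near end)
β0 →J1  (J1: last free bond brings effort in)
β1 →TF1  (TF1: transformer flips bond 0)
β3 →J2  (common-f at J2 fixed by 1)
β4 →J2  (1-jn J2 has f-setter on 1)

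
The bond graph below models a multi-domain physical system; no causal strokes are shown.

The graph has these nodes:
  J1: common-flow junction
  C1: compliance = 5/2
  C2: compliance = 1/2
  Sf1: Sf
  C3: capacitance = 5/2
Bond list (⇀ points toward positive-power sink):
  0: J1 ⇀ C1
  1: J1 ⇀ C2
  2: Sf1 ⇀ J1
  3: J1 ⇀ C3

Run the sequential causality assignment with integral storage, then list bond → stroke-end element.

β0 |J1
β1 |J1
β2 |Sf1
β3 |J1

#2 stroke at Sf1  (Sf1 (Sf) sets flow on bond)
#0 stroke at J1  (J1: bond 2 brought flow, rest push out)
#1 stroke at J1  (1-jn J1 has f-setter on 2)
#3 stroke at J1  (common-f at J1 fixed by 2)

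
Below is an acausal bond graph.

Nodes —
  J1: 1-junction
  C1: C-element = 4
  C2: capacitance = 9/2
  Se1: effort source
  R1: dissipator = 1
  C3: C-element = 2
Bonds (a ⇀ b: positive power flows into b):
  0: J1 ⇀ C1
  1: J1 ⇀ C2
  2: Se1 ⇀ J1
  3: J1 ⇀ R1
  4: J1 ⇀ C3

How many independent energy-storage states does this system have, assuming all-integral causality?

3  (C1, C2, C3 all integral)

#2 stroke at J1  (source Se1 imposes e)
#0 stroke at J1  (C1 outputs effort q/C1)
#1 stroke at J1  (C2: C, integral causality)
#4 stroke at J1  (C3 outputs effort q/C3)
#3 stroke at R1  (closing 1-jn rule on J1)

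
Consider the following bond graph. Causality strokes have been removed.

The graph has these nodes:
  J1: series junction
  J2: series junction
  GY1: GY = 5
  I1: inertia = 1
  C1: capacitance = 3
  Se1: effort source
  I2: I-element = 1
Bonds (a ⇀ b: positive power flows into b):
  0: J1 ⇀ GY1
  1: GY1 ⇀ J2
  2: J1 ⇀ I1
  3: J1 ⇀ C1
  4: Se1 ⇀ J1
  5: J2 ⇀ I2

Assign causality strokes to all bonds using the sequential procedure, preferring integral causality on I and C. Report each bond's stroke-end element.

#4 stroke at J1  (Se1 (Se) sets effort on bond)
#2 stroke at I1  (I1: I, integral causality)
#0 stroke at J1  (common-f at J1 fixed by 2)
#3 stroke at J1  (1-jn J1 has f-setter on 2)
#1 stroke at J2  (GY GY1: same side as bond 0)
#5 stroke at I2  (J2 needs exactly one f-in)

#0 stroke→J1
#1 stroke→J2
#2 stroke→I1
#3 stroke→J1
#4 stroke→J1
#5 stroke→I2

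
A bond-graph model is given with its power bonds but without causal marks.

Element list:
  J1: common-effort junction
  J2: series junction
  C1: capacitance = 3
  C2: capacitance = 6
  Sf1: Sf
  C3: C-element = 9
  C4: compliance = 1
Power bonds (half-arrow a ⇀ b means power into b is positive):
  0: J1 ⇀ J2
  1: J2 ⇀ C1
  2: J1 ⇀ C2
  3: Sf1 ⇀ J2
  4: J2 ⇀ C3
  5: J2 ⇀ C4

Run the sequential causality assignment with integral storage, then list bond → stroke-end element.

bond 3 →Sf1  (Sf1 fixes flow; stroke at Sf1)
bond 0 →J2  (J2 flow already set via bond 3)
bond 1 →J2  (common-f at J2 fixed by 3)
bond 4 →J2  (J2 flow already set via bond 3)
bond 5 →J2  (J2: bond 3 brought flow, rest push out)
bond 2 →J1  (J1: last free bond brings effort in)

b0 stroke→J2
b1 stroke→J2
b2 stroke→J1
b3 stroke→Sf1
b4 stroke→J2
b5 stroke→J2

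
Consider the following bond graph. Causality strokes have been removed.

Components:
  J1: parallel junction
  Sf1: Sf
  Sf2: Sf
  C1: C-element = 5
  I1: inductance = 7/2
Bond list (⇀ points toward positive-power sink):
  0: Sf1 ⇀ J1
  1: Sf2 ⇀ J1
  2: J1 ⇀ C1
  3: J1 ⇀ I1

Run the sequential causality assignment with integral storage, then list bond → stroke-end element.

β0 →Sf1  (source Sf1 imposes f)
β1 →Sf2  (Sf2 fixes flow; stroke at Sf2)
β2 →J1  (C1: C, integral causality)
β3 →I1  (common-e at J1 fixed by 2)

bond 0 |Sf1
bond 1 |Sf2
bond 2 |J1
bond 3 |I1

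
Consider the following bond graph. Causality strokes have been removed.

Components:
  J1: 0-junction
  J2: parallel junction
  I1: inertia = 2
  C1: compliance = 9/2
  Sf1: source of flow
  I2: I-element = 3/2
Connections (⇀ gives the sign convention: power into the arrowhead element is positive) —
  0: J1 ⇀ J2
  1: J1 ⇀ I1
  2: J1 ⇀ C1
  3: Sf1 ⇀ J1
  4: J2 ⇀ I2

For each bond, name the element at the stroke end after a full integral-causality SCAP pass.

β0 stroke→J2
β1 stroke→I1
β2 stroke→J1
β3 stroke→Sf1
β4 stroke→I2

#3 stroke→Sf1  (Sf1 fixes flow; stroke at Sf1)
#1 stroke→I1  (I1 integral (f out))
#2 stroke→J1  (prefer integral on C1)
#0 stroke→J2  (J1 effort already set via bond 2)
#4 stroke→I2  (J2 effort already set via bond 0)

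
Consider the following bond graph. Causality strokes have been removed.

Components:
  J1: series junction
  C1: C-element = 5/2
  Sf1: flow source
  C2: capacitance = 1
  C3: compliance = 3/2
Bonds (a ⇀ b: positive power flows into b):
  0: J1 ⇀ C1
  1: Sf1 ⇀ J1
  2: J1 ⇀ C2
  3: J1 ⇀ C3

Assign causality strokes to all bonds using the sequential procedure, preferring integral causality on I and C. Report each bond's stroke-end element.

bond 1 stroke→Sf1  (Sf1 fixes flow; stroke at Sf1)
bond 0 stroke→J1  (J1 flow already set via bond 1)
bond 2 stroke→J1  (common-f at J1 fixed by 1)
bond 3 stroke→J1  (1-jn J1 has f-setter on 1)

β0 stroke at J1
β1 stroke at Sf1
β2 stroke at J1
β3 stroke at J1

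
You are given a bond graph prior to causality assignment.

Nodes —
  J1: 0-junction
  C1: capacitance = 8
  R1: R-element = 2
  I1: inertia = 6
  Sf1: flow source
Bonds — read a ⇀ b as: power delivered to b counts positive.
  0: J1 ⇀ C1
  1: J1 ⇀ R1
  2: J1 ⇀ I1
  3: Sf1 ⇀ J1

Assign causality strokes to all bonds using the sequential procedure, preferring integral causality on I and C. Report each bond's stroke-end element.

β3 →Sf1  (source Sf1 imposes f)
β0 →J1  (C1 outputs effort q/C1)
β1 →R1  (0-jn J1 has e-setter on 0)
β2 →I1  (common-e at J1 fixed by 0)

β0 stroke→J1
β1 stroke→R1
β2 stroke→I1
β3 stroke→Sf1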